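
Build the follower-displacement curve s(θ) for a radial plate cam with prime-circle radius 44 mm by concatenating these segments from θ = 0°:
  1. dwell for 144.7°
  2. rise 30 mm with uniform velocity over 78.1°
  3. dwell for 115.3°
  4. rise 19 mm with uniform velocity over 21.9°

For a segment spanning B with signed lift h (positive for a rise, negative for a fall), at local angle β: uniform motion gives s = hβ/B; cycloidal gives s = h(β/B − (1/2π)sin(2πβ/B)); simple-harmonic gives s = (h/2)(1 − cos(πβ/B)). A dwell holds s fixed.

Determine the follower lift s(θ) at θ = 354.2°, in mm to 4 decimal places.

seg 1 [0°–144.7°] dwell: s stays 0.0000
seg 2 [144.7°–222.8°] uniform, h=30: full span → s += 30 → s = 30.0000
seg 3 [222.8°–338.1°] dwell: s stays 30.0000
seg 4 [338.1°–360°] uniform, h=19: θ=354.2° here. β=16.1, B=21.9. 19·16.1/21.9 = 13.9680 → s = 43.9680

43.9680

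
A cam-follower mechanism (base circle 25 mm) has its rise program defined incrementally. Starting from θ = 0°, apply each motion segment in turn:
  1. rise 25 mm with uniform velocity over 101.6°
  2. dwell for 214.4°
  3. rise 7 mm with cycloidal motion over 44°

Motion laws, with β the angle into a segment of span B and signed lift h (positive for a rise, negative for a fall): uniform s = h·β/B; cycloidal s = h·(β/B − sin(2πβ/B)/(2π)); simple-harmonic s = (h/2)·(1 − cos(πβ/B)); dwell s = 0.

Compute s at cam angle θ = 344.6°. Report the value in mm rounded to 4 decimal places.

seg 1 [0°–101.6°] uniform, h=25: full span → s += 25 → s = 25.0000
seg 2 [101.6°–316°] dwell: s stays 25.0000
seg 3 [316°–360°] cycloidal, h=7: θ=344.6° here. β=28.6, B=44. 7·(0.6500 − sin(2π·0.6500)/(2π)) = 5.4513 → s = 30.4513

30.4513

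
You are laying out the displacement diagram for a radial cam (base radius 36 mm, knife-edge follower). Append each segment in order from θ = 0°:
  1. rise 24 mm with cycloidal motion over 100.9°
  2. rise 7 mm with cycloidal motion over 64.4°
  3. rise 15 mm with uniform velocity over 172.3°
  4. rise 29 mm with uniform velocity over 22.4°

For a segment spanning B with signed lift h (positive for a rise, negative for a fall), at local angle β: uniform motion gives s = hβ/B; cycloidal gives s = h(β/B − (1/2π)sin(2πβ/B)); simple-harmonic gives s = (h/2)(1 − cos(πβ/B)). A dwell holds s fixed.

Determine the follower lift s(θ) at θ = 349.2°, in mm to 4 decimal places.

seg 1 [0°–100.9°] cycloidal, h=24: full span → s += 24 → s = 24.0000
seg 2 [100.9°–165.3°] cycloidal, h=7: full span → s += 7 → s = 31.0000
seg 3 [165.3°–337.6°] uniform, h=15: full span → s += 15 → s = 46.0000
seg 4 [337.6°–360°] uniform, h=29: θ=349.2° here. β=11.6, B=22.4. 29·11.6/22.4 = 15.0179 → s = 61.0179

61.0179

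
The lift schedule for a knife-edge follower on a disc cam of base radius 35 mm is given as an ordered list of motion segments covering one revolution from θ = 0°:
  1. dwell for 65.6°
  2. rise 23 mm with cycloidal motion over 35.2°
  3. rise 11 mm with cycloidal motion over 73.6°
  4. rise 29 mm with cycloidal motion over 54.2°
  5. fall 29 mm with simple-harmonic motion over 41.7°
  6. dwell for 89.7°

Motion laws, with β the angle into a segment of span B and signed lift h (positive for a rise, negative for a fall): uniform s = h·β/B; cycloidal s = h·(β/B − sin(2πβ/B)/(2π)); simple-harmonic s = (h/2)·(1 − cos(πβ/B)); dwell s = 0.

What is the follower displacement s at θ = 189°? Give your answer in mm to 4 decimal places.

seg 1 [0°–65.6°] dwell: s stays 0.0000
seg 2 [65.6°–100.8°] cycloidal, h=23: full span → s += 23 → s = 23.0000
seg 3 [100.8°–174.4°] cycloidal, h=11: full span → s += 11 → s = 34.0000
seg 4 [174.4°–228.6°] cycloidal, h=29: θ=189° here. β=14.6, B=54.2. 29·(0.2694 − sin(2π·0.2694)/(2π)) = 3.2305 → s = 37.2305

37.2305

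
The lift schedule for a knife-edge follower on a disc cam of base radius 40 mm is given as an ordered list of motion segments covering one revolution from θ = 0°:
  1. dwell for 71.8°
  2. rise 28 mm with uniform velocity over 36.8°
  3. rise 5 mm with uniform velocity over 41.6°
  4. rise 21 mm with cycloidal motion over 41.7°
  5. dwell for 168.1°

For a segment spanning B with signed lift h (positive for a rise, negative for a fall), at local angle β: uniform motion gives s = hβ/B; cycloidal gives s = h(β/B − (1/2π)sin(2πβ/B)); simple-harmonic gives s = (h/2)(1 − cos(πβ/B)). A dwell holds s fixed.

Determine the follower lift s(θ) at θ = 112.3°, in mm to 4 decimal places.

seg 1 [0°–71.8°] dwell: s stays 0.0000
seg 2 [71.8°–108.6°] uniform, h=28: full span → s += 28 → s = 28.0000
seg 3 [108.6°–150.2°] uniform, h=5: θ=112.3° here. β=3.7, B=41.6. 5·3.7/41.6 = 0.4447 → s = 28.4447

28.4447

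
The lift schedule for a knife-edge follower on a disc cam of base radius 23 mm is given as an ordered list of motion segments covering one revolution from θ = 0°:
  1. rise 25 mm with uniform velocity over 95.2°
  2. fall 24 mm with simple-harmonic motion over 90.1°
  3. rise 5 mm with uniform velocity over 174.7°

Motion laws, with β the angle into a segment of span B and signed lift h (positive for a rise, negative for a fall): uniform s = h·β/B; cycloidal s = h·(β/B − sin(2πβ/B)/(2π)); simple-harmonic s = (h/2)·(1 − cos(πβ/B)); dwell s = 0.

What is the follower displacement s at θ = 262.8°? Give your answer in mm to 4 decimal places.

seg 1 [0°–95.2°] uniform, h=25: full span → s += 25 → s = 25.0000
seg 2 [95.2°–185.3°] simple-harmonic, h=-24: full span → s += -24 → s = 1.0000
seg 3 [185.3°–360°] uniform, h=5: θ=262.8° here. β=77.5, B=174.7. 5·77.5/174.7 = 2.2181 → s = 3.2181

3.2181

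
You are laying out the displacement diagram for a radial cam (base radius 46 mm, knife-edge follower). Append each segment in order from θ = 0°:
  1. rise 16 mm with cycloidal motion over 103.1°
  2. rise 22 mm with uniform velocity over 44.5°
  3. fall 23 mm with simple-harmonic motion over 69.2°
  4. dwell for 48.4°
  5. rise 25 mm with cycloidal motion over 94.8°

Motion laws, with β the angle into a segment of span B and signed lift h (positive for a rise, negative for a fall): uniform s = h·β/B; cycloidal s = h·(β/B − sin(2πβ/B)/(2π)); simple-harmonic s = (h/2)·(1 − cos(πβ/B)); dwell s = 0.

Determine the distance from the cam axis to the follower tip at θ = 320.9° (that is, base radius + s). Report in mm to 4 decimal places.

seg 1 [0°–103.1°] cycloidal, h=16: full span → s += 16 → s = 16.0000
seg 2 [103.1°–147.6°] uniform, h=22: full span → s += 22 → s = 38.0000
seg 3 [147.6°–216.8°] simple-harmonic, h=-23: full span → s += -23 → s = 15.0000
seg 4 [216.8°–265.2°] dwell: s stays 15.0000
seg 5 [265.2°–360°] cycloidal, h=25: θ=320.9° here. β=55.7, B=94.8. 25·(0.5876 − sin(2π·0.5876)/(2π)) = 16.7689 → s = 31.7689
radial distance = base radius + s = 46 + 31.7689 = 77.7689

77.7689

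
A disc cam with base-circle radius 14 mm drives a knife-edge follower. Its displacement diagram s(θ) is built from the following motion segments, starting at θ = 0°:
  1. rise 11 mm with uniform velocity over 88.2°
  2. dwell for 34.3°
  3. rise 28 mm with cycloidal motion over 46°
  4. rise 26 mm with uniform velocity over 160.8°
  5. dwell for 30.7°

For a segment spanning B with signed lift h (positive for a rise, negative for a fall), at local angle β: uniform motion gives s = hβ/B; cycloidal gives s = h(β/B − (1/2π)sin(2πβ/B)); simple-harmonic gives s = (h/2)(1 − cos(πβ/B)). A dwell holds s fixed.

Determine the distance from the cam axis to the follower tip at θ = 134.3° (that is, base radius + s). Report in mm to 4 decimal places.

seg 1 [0°–88.2°] uniform, h=11: full span → s += 11 → s = 11.0000
seg 2 [88.2°–122.5°] dwell: s stays 11.0000
seg 3 [122.5°–168.5°] cycloidal, h=28: θ=134.3° here. β=11.8, B=46. 28·(0.2565 − sin(2π·0.2565)/(2π)) = 2.7300 → s = 13.7300
radial distance = base radius + s = 14 + 13.7300 = 27.7300

27.7300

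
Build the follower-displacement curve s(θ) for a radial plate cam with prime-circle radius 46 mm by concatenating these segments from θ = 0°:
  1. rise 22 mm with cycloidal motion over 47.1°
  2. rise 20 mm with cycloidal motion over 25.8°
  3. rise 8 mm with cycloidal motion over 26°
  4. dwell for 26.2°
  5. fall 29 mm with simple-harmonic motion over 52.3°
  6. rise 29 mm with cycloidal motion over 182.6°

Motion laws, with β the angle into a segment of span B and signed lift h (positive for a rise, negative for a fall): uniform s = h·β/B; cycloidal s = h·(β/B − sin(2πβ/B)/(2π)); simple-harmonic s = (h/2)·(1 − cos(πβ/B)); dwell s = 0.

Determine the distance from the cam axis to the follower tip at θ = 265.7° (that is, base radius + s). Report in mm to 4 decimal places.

seg 1 [0°–47.1°] cycloidal, h=22: full span → s += 22 → s = 22.0000
seg 2 [47.1°–72.9°] cycloidal, h=20: full span → s += 20 → s = 42.0000
seg 3 [72.9°–98.9°] cycloidal, h=8: full span → s += 8 → s = 50.0000
seg 4 [98.9°–125.1°] dwell: s stays 50.0000
seg 5 [125.1°–177.4°] simple-harmonic, h=-29: full span → s += -29 → s = 21.0000
seg 6 [177.4°–360°] cycloidal, h=29: θ=265.7° here. β=88.3, B=182.6. 29·(0.4836 − sin(2π·0.4836)/(2π)) = 13.5479 → s = 34.5479
radial distance = base radius + s = 46 + 34.5479 = 80.5479

80.5479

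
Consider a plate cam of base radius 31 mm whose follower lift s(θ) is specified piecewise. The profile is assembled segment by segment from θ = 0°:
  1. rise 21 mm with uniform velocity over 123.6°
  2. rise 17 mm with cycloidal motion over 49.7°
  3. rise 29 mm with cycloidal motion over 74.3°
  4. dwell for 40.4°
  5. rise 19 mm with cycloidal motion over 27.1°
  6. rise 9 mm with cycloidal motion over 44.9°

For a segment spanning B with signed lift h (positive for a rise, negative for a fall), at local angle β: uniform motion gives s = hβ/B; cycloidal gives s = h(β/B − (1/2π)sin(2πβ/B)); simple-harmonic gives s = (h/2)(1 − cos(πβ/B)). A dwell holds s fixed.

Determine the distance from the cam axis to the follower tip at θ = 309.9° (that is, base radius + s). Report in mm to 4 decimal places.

seg 1 [0°–123.6°] uniform, h=21: full span → s += 21 → s = 21.0000
seg 2 [123.6°–173.3°] cycloidal, h=17: full span → s += 17 → s = 38.0000
seg 3 [173.3°–247.6°] cycloidal, h=29: full span → s += 29 → s = 67.0000
seg 4 [247.6°–288°] dwell: s stays 67.0000
seg 5 [288°–315.1°] cycloidal, h=19: θ=309.9° here. β=21.9, B=27.1. 19·(0.8081 − sin(2π·0.8081)/(2π)) = 18.1788 → s = 85.1788
radial distance = base radius + s = 31 + 85.1788 = 116.1788

116.1788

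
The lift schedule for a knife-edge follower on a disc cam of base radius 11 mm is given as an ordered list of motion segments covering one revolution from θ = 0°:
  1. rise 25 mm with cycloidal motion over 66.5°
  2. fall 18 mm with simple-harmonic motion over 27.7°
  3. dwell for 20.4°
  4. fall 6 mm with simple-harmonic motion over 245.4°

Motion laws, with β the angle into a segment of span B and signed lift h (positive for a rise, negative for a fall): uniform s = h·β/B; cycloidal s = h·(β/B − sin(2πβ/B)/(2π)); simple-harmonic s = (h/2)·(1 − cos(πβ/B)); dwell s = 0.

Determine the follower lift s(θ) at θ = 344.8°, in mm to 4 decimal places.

seg 1 [0°–66.5°] cycloidal, h=25: full span → s += 25 → s = 25.0000
seg 2 [66.5°–94.2°] simple-harmonic, h=-18: full span → s += -18 → s = 7.0000
seg 3 [94.2°–114.6°] dwell: s stays 7.0000
seg 4 [114.6°–360°] simple-harmonic, h=-6: θ=344.8° here. β=230.2, B=245.4. -6/2·(1 − cos(π·0.9381)) = -5.9434 → s = 1.0566

1.0566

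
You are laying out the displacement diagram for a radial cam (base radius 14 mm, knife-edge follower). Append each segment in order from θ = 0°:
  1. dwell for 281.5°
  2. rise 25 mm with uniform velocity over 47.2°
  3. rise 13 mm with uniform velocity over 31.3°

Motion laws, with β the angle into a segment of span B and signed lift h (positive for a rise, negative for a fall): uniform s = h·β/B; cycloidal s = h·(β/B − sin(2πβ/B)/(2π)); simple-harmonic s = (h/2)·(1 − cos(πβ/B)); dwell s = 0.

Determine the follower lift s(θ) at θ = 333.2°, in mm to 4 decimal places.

seg 1 [0°–281.5°] dwell: s stays 0.0000
seg 2 [281.5°–328.7°] uniform, h=25: full span → s += 25 → s = 25.0000
seg 3 [328.7°–360°] uniform, h=13: θ=333.2° here. β=4.5, B=31.3. 13·4.5/31.3 = 1.8690 → s = 26.8690

26.8690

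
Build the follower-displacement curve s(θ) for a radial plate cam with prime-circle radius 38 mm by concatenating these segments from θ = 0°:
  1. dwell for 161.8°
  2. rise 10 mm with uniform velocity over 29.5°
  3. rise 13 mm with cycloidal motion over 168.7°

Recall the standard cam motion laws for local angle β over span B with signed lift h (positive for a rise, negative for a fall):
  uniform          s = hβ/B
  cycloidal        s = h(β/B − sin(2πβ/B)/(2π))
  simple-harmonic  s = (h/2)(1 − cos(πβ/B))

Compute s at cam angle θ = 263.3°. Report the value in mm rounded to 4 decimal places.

seg 1 [0°–161.8°] dwell: s stays 0.0000
seg 2 [161.8°–191.3°] uniform, h=10: full span → s += 10 → s = 10.0000
seg 3 [191.3°–360°] cycloidal, h=13: θ=263.3° here. β=72, B=168.7. 13·(0.4268 − sin(2π·0.4268)/(2π)) = 4.6298 → s = 14.6298

14.6298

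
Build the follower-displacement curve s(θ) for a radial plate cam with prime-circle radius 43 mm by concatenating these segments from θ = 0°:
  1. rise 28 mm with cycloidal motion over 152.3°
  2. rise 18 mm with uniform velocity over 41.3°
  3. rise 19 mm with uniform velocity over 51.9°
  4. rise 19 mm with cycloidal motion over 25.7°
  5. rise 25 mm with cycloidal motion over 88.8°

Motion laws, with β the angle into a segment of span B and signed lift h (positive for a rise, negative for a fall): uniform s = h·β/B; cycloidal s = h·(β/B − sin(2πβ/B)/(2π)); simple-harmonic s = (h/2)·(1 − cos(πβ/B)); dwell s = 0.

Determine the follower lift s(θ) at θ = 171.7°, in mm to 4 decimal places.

seg 1 [0°–152.3°] cycloidal, h=28: full span → s += 28 → s = 28.0000
seg 2 [152.3°–193.6°] uniform, h=18: θ=171.7° here. β=19.4, B=41.3. 18·19.4/41.3 = 8.4552 → s = 36.4552

36.4552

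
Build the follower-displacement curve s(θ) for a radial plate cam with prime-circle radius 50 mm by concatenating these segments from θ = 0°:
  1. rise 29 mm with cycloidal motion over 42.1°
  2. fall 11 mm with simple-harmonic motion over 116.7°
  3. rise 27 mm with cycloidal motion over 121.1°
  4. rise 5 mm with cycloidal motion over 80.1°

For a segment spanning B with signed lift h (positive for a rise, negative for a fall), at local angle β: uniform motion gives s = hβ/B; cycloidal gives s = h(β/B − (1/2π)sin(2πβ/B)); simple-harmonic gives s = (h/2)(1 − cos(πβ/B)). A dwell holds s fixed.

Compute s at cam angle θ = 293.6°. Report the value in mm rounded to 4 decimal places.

seg 1 [0°–42.1°] cycloidal, h=29: full span → s += 29 → s = 29.0000
seg 2 [42.1°–158.8°] simple-harmonic, h=-11: full span → s += -11 → s = 18.0000
seg 3 [158.8°–279.9°] cycloidal, h=27: full span → s += 27 → s = 45.0000
seg 4 [279.9°–360°] cycloidal, h=5: θ=293.6° here. β=13.7, B=80.1. 5·(0.1710 − sin(2π·0.1710)/(2π)) = 0.1554 → s = 45.1554

45.1554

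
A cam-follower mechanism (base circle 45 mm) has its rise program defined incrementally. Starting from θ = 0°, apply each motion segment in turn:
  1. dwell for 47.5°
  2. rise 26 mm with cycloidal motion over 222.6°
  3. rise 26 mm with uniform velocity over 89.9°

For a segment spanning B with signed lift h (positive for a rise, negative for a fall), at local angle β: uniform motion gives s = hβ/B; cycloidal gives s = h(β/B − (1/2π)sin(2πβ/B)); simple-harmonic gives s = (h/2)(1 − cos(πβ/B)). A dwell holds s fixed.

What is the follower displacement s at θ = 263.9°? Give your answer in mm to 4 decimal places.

seg 1 [0°–47.5°] dwell: s stays 0.0000
seg 2 [47.5°–270.1°] cycloidal, h=26: θ=263.9° here. β=216.4, B=222.6. 26·(0.9721 − sin(2π·0.9721)/(2π)) = 25.9963 → s = 25.9963

25.9963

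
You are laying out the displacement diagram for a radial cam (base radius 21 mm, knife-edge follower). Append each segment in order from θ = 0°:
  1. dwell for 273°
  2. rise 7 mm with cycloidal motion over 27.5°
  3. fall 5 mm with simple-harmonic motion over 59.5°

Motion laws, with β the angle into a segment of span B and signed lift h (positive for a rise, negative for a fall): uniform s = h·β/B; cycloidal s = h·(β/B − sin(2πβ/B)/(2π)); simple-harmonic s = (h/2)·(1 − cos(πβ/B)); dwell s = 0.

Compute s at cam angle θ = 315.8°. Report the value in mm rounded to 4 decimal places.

seg 1 [0°–273°] dwell: s stays 0.0000
seg 2 [273°–300.5°] cycloidal, h=7: full span → s += 7 → s = 7.0000
seg 3 [300.5°–360°] simple-harmonic, h=-5: θ=315.8° here. β=15.3, B=59.5. -5/2·(1 − cos(π·0.2571)) = -0.7723 → s = 6.2277

6.2277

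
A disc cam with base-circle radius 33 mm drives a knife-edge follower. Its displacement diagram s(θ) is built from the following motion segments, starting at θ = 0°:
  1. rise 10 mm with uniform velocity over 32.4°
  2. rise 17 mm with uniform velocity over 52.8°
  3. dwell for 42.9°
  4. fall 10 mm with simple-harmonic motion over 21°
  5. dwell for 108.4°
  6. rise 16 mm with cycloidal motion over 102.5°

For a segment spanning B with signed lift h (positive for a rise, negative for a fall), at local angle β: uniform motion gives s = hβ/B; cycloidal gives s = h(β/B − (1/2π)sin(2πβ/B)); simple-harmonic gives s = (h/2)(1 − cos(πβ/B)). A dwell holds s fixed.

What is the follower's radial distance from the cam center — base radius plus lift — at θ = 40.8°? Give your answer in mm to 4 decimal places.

seg 1 [0°–32.4°] uniform, h=10: full span → s += 10 → s = 10.0000
seg 2 [32.4°–85.2°] uniform, h=17: θ=40.8° here. β=8.4, B=52.8. 17·8.4/52.8 = 2.7045 → s = 12.7045
radial distance = base radius + s = 33 + 12.7045 = 45.7045

45.7045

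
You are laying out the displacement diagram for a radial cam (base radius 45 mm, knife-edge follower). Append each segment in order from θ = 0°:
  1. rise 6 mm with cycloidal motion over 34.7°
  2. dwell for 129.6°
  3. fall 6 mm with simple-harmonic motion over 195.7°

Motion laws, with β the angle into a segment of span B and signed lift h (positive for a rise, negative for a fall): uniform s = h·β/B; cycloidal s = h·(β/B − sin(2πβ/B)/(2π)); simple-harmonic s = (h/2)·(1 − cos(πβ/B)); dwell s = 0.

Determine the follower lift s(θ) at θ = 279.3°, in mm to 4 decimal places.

seg 1 [0°–34.7°] cycloidal, h=6: full span → s += 6 → s = 6.0000
seg 2 [34.7°–164.3°] dwell: s stays 6.0000
seg 3 [164.3°–360°] simple-harmonic, h=-6: θ=279.3° here. β=115, B=195.7. -6/2·(1 − cos(π·0.5876)) = -3.8155 → s = 2.1845

2.1845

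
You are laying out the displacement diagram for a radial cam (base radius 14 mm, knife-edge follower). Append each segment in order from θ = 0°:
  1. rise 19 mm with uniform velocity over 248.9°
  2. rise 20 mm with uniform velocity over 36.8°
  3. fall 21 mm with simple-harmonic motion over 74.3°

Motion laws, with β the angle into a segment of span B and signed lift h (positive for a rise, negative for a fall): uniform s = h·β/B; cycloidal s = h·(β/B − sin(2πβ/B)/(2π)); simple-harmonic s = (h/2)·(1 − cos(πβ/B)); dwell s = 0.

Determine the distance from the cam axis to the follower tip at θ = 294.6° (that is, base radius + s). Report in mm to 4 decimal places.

seg 1 [0°–248.9°] uniform, h=19: full span → s += 19 → s = 19.0000
seg 2 [248.9°–285.7°] uniform, h=20: full span → s += 20 → s = 39.0000
seg 3 [285.7°–360°] simple-harmonic, h=-21: θ=294.6° here. β=8.9, B=74.3. -21/2·(1 − cos(π·0.1198)) = -0.7347 → s = 38.2653
radial distance = base radius + s = 14 + 38.2653 = 52.2653

52.2653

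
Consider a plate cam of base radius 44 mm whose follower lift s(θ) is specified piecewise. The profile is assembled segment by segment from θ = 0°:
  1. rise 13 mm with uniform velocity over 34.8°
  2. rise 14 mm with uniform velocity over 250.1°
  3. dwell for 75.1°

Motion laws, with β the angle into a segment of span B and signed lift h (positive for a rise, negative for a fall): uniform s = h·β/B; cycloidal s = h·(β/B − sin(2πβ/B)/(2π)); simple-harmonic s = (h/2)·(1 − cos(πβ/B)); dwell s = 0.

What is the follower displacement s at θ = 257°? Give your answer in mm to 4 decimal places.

seg 1 [0°–34.8°] uniform, h=13: full span → s += 13 → s = 13.0000
seg 2 [34.8°–284.9°] uniform, h=14: θ=257° here. β=222.2, B=250.1. 14·222.2/250.1 = 12.4382 → s = 25.4382

25.4382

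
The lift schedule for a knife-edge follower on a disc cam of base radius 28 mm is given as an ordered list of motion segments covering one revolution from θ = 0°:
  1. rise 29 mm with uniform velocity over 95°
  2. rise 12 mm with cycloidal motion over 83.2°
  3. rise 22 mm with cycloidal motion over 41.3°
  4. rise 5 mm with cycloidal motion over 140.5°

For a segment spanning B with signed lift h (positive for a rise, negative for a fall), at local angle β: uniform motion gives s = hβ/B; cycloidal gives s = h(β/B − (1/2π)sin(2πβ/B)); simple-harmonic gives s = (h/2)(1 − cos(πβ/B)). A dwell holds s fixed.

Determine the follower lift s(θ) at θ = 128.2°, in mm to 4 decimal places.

seg 1 [0°–95°] uniform, h=29: full span → s += 29 → s = 29.0000
seg 2 [95°–178.2°] cycloidal, h=12: θ=128.2° here. β=33.2, B=83.2. 12·(0.3990 − sin(2π·0.3990)/(2π)) = 3.6566 → s = 32.6566

32.6566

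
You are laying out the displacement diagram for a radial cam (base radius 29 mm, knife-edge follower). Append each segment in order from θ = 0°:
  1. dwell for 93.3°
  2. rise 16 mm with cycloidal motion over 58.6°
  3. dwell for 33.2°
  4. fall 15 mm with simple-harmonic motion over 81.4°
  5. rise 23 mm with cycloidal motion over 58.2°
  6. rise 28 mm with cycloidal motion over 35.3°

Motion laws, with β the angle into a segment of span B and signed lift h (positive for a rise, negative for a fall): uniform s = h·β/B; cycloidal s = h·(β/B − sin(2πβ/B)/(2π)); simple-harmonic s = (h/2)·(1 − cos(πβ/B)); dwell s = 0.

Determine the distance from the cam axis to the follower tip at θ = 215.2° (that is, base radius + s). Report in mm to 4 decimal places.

seg 1 [0°–93.3°] dwell: s stays 0.0000
seg 2 [93.3°–151.9°] cycloidal, h=16: full span → s += 16 → s = 16.0000
seg 3 [151.9°–185.1°] dwell: s stays 16.0000
seg 4 [185.1°–266.5°] simple-harmonic, h=-15: θ=215.2° here. β=30.1, B=81.4. -15/2·(1 − cos(π·0.3698)) = -4.5166 → s = 11.4834
radial distance = base radius + s = 29 + 11.4834 = 40.4834

40.4834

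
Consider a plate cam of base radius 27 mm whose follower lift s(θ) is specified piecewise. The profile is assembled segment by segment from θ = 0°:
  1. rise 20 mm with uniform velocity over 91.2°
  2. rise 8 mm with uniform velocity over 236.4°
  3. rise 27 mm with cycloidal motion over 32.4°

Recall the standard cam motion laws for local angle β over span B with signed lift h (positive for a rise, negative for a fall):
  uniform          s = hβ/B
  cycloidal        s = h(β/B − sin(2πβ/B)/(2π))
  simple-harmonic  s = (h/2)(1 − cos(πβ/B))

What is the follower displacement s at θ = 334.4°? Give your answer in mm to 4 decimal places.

seg 1 [0°–91.2°] uniform, h=20: full span → s += 20 → s = 20.0000
seg 2 [91.2°–327.6°] uniform, h=8: full span → s += 8 → s = 28.0000
seg 3 [327.6°–360°] cycloidal, h=27: θ=334.4° here. β=6.8, B=32.4. 27·(0.2099 − sin(2π·0.2099)/(2π)) = 1.5053 → s = 29.5053

29.5053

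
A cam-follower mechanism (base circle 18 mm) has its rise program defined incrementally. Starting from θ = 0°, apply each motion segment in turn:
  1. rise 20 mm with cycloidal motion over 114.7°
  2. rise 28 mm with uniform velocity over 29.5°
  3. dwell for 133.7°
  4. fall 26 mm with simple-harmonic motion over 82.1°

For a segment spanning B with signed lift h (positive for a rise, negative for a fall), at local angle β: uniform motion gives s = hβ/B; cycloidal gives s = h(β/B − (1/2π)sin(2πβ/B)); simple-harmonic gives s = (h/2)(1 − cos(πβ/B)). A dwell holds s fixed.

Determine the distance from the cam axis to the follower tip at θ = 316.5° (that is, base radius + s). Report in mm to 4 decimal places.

seg 1 [0°–114.7°] cycloidal, h=20: full span → s += 20 → s = 20.0000
seg 2 [114.7°–144.2°] uniform, h=28: full span → s += 28 → s = 48.0000
seg 3 [144.2°–277.9°] dwell: s stays 48.0000
seg 4 [277.9°–360°] simple-harmonic, h=-26: θ=316.5° here. β=38.6, B=82.1. -26/2·(1 − cos(π·0.4702)) = -11.7830 → s = 36.2170
radial distance = base radius + s = 18 + 36.2170 = 54.2170

54.2170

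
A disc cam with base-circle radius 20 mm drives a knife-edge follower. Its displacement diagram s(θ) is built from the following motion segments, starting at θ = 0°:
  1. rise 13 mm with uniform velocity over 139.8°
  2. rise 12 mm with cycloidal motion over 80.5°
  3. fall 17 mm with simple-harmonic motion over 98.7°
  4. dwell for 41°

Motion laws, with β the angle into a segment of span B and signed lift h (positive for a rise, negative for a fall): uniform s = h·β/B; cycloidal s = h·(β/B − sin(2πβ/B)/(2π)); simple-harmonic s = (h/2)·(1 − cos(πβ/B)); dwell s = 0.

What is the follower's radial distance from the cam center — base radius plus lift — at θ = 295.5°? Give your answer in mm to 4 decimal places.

seg 1 [0°–139.8°] uniform, h=13: full span → s += 13 → s = 13.0000
seg 2 [139.8°–220.3°] cycloidal, h=12: full span → s += 12 → s = 25.0000
seg 3 [220.3°–319°] simple-harmonic, h=-17: θ=295.5° here. β=75.2, B=98.7. -17/2·(1 − cos(π·0.7619)) = -14.7309 → s = 10.2691
radial distance = base radius + s = 20 + 10.2691 = 30.2691

30.2691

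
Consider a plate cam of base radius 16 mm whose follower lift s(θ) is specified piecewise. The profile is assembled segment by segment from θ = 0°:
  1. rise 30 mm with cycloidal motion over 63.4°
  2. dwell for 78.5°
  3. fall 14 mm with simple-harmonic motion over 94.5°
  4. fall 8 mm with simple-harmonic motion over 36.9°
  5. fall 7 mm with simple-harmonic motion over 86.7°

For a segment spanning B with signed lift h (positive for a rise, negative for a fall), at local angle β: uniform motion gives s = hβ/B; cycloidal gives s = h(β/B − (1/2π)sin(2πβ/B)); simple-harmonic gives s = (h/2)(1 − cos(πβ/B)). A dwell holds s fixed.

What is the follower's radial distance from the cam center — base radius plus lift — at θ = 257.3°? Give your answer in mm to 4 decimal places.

seg 1 [0°–63.4°] cycloidal, h=30: full span → s += 30 → s = 30.0000
seg 2 [63.4°–141.9°] dwell: s stays 30.0000
seg 3 [141.9°–236.4°] simple-harmonic, h=-14: full span → s += -14 → s = 16.0000
seg 4 [236.4°–273.3°] simple-harmonic, h=-8: θ=257.3° here. β=20.9, B=36.9. -8/2·(1 − cos(π·0.5664)) = -4.8283 → s = 11.1717
radial distance = base radius + s = 16 + 11.1717 = 27.1717

27.1717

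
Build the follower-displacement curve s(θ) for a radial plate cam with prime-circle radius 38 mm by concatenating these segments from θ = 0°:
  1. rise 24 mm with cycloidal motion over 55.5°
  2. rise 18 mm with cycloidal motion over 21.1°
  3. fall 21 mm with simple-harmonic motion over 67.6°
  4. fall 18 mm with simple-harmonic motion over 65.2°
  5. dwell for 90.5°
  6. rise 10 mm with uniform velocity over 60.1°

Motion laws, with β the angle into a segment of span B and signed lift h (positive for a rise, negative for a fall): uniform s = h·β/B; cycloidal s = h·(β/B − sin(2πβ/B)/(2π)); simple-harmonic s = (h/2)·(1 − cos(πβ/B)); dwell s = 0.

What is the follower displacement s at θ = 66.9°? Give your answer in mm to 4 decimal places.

seg 1 [0°–55.5°] cycloidal, h=24: full span → s += 24 → s = 24.0000
seg 2 [55.5°–76.6°] cycloidal, h=18: θ=66.9° here. β=11.4, B=21.1. 18·(0.5403 − sin(2π·0.5403)/(2π)) = 10.4425 → s = 34.4425

34.4425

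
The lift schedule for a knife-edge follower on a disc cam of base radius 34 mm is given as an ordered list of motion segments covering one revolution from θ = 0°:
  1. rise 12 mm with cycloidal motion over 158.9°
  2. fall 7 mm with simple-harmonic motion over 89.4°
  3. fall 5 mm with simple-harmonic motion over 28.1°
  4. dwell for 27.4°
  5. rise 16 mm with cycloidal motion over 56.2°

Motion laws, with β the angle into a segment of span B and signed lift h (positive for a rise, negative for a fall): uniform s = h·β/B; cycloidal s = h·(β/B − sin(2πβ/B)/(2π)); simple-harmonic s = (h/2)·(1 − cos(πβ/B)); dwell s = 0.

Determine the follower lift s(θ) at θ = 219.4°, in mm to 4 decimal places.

seg 1 [0°–158.9°] cycloidal, h=12: full span → s += 12 → s = 12.0000
seg 2 [158.9°–248.3°] simple-harmonic, h=-7: θ=219.4° here. β=60.5, B=89.4. -7/2·(1 − cos(π·0.6767)) = -5.3450 → s = 6.6550

6.6550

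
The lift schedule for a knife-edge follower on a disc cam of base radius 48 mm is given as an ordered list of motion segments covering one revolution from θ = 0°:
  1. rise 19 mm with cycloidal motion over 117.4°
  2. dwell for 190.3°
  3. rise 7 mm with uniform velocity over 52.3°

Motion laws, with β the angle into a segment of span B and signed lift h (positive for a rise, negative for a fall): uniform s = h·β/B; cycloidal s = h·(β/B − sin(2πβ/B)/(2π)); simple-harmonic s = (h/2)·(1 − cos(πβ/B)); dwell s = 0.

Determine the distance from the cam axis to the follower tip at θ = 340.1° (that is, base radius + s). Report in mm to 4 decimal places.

seg 1 [0°–117.4°] cycloidal, h=19: full span → s += 19 → s = 19.0000
seg 2 [117.4°–307.7°] dwell: s stays 19.0000
seg 3 [307.7°–360°] uniform, h=7: θ=340.1° here. β=32.4, B=52.3. 7·32.4/52.3 = 4.3365 → s = 23.3365
radial distance = base radius + s = 48 + 23.3365 = 71.3365

71.3365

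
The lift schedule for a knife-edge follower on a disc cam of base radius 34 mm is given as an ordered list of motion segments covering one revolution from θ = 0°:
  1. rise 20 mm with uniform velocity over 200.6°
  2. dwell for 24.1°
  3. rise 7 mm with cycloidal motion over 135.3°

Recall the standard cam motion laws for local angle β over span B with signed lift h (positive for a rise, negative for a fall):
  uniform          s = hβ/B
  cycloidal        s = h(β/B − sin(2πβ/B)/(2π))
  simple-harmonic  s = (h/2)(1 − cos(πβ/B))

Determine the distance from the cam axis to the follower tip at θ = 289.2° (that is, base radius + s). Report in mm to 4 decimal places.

seg 1 [0°–200.6°] uniform, h=20: full span → s += 20 → s = 20.0000
seg 2 [200.6°–224.7°] dwell: s stays 20.0000
seg 3 [224.7°–360°] cycloidal, h=7: θ=289.2° here. β=64.5, B=135.3. 7·(0.4767 − sin(2π·0.4767)/(2π)) = 3.1746 → s = 23.1746
radial distance = base radius + s = 34 + 23.1746 = 57.1746

57.1746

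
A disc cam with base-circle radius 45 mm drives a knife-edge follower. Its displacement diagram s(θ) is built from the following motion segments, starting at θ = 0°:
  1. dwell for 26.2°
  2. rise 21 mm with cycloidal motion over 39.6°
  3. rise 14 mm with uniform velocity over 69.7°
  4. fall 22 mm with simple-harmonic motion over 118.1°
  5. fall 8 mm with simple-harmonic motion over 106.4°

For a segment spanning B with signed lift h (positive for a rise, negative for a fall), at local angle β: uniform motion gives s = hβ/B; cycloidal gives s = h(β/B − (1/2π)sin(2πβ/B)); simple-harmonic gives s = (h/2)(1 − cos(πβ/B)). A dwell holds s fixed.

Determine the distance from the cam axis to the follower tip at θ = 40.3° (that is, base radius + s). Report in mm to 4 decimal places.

seg 1 [0°–26.2°] dwell: s stays 0.0000
seg 2 [26.2°–65.8°] cycloidal, h=21: θ=40.3° here. β=14.1, B=39.6. 21·(0.3561 − sin(2π·0.3561)/(2π)) = 4.8501 → s = 4.8501
radial distance = base radius + s = 45 + 4.8501 = 49.8501

49.8501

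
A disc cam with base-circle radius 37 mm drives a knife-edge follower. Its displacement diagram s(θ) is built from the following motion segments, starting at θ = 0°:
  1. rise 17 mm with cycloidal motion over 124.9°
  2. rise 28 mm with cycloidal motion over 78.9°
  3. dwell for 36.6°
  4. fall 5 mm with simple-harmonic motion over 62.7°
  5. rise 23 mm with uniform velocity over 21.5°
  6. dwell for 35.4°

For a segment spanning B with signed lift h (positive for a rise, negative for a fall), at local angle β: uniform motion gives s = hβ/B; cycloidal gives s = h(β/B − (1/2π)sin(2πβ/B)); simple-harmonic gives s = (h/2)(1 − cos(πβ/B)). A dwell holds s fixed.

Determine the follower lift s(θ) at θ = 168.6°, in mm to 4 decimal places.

seg 1 [0°–124.9°] cycloidal, h=17: full span → s += 17 → s = 17.0000
seg 2 [124.9°–203.8°] cycloidal, h=28: θ=168.6° here. β=43.7, B=78.9. 28·(0.5539 − sin(2π·0.5539)/(2π)) = 16.9878 → s = 33.9878

33.9878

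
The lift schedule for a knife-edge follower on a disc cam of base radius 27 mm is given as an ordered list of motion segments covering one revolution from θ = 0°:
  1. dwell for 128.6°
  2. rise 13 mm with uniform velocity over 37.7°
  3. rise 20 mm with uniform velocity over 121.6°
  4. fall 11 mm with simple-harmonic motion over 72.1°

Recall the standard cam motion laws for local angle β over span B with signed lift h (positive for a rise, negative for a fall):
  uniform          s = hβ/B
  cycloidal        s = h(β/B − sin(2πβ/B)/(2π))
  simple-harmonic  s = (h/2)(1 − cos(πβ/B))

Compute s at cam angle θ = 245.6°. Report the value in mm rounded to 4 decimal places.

seg 1 [0°–128.6°] dwell: s stays 0.0000
seg 2 [128.6°–166.3°] uniform, h=13: full span → s += 13 → s = 13.0000
seg 3 [166.3°–287.9°] uniform, h=20: θ=245.6° here. β=79.3, B=121.6. 20·79.3/121.6 = 13.0428 → s = 26.0428

26.0428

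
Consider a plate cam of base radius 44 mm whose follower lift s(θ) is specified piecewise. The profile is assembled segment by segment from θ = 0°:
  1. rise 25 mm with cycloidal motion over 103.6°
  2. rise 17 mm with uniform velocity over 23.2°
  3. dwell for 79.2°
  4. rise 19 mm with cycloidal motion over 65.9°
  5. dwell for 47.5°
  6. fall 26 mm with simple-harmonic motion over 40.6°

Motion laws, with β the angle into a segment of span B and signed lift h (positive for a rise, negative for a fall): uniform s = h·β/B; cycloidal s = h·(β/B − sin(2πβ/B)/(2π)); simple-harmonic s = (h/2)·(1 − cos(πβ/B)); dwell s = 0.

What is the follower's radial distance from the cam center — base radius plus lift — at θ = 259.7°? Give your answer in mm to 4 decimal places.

seg 1 [0°–103.6°] cycloidal, h=25: full span → s += 25 → s = 25.0000
seg 2 [103.6°–126.8°] uniform, h=17: full span → s += 17 → s = 42.0000
seg 3 [126.8°–206°] dwell: s stays 42.0000
seg 4 [206°–271.9°] cycloidal, h=19: θ=259.7° here. β=53.7, B=65.9. 19·(0.8149 − sin(2π·0.8149)/(2π)) = 18.2588 → s = 60.2588
radial distance = base radius + s = 44 + 60.2588 = 104.2588

104.2588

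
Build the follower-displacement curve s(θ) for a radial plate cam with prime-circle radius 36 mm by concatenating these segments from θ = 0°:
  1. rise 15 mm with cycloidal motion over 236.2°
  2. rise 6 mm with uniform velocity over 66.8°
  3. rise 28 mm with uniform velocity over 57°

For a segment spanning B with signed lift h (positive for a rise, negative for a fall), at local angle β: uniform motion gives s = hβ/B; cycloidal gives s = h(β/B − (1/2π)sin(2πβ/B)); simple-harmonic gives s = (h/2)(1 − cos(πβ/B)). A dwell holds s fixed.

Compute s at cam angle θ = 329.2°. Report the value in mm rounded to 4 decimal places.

seg 1 [0°–236.2°] cycloidal, h=15: full span → s += 15 → s = 15.0000
seg 2 [236.2°–303°] uniform, h=6: full span → s += 6 → s = 21.0000
seg 3 [303°–360°] uniform, h=28: θ=329.2° here. β=26.2, B=57. 28·26.2/57 = 12.8702 → s = 33.8702

33.8702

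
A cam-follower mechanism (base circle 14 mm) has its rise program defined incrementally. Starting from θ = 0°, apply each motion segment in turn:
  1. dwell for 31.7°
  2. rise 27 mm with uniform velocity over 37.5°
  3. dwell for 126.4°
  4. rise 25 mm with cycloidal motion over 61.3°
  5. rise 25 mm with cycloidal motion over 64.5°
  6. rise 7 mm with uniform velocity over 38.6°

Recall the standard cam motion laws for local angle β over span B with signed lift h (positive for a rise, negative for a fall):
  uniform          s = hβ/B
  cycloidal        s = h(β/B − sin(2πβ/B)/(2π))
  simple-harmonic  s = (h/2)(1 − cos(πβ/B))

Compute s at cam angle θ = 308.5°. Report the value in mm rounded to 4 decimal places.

seg 1 [0°–31.7°] dwell: s stays 0.0000
seg 2 [31.7°–69.2°] uniform, h=27: full span → s += 27 → s = 27.0000
seg 3 [69.2°–195.6°] dwell: s stays 27.0000
seg 4 [195.6°–256.9°] cycloidal, h=25: full span → s += 25 → s = 52.0000
seg 5 [256.9°–321.4°] cycloidal, h=25: θ=308.5° here. β=51.6, B=64.5. 25·(0.8000 − sin(2π·0.8000)/(2π)) = 23.7841 → s = 75.7841

75.7841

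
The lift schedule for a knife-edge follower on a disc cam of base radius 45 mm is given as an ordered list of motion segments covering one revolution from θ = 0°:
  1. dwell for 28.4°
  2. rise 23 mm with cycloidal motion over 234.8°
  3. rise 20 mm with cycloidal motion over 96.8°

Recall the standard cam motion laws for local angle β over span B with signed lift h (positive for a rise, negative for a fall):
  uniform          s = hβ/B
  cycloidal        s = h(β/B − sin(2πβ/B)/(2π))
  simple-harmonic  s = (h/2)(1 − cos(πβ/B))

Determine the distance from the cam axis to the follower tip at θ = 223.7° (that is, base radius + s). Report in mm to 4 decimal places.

seg 1 [0°–28.4°] dwell: s stays 0.0000
seg 2 [28.4°–263.2°] cycloidal, h=23: θ=223.7° here. β=195.3, B=234.8. 23·(0.8318 − sin(2π·0.8318)/(2π)) = 22.3187 → s = 22.3187
radial distance = base radius + s = 45 + 22.3187 = 67.3187

67.3187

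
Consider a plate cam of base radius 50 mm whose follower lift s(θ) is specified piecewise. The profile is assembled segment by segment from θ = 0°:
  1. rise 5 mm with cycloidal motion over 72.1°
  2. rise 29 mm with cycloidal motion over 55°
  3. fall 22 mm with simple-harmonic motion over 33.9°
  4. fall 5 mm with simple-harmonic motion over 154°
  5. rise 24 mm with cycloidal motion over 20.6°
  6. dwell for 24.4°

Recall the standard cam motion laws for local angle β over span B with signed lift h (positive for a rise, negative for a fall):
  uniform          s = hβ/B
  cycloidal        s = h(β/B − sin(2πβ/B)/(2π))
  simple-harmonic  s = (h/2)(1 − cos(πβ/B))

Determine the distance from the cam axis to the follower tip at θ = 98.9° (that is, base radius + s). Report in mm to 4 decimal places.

seg 1 [0°–72.1°] cycloidal, h=5: full span → s += 5 → s = 5.0000
seg 2 [72.1°–127.1°] cycloidal, h=29: θ=98.9° here. β=26.8, B=55. 29·(0.4873 − sin(2π·0.4873)/(2π)) = 13.7622 → s = 18.7622
radial distance = base radius + s = 50 + 18.7622 = 68.7622

68.7622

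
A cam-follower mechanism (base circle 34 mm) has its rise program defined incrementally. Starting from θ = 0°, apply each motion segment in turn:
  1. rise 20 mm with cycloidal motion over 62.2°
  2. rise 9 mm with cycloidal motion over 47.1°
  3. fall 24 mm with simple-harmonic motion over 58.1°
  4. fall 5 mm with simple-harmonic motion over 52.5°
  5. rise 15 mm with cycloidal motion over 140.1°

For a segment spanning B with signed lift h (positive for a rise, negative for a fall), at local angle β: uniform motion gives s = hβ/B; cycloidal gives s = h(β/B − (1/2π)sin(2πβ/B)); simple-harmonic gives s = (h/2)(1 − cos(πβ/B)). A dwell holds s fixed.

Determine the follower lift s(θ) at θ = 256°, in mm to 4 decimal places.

seg 1 [0°–62.2°] cycloidal, h=20: full span → s += 20 → s = 20.0000
seg 2 [62.2°–109.3°] cycloidal, h=9: full span → s += 9 → s = 29.0000
seg 3 [109.3°–167.4°] simple-harmonic, h=-24: full span → s += -24 → s = 5.0000
seg 4 [167.4°–219.9°] simple-harmonic, h=-5: full span → s += -5 → s = 0.0000
seg 5 [219.9°–360°] cycloidal, h=15: θ=256° here. β=36.1, B=140.1. 15·(0.2577 − sin(2π·0.2577)/(2π)) = 1.4805 → s = 1.4805

1.4805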